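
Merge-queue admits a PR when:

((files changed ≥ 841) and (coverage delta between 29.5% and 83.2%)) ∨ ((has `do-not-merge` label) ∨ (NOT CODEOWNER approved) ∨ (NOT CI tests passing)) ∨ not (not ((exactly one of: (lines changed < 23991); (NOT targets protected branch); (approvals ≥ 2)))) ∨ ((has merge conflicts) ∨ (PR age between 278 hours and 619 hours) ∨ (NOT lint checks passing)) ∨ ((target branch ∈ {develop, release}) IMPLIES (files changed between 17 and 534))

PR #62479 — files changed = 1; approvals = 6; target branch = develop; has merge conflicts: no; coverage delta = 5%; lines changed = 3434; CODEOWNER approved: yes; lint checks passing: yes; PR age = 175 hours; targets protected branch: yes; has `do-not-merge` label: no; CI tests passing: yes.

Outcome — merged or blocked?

Atomic conditions:
  files changed ≥ 841: 1 ≥ 841 is false
  coverage delta between 29.5% and 83.2%: 5 in [29.5, 83.2] is false
  has `do-not-merge` label: no → false
  NOT CODEOWNER approved: yes → false
  NOT CI tests passing: yes → false
  lines changed < 23991: 3434 < 23991 is true
  NOT targets protected branch: yes → false
  approvals ≥ 2: 6 ≥ 2 is true
  has merge conflicts: no → false
  PR age between 278 hours and 619 hours: 175 in [278, 619] is false
  NOT lint checks passing: yes → false
  target branch ∈ {develop, release}: develop is in the set → true
  files changed between 17 and 534: 1 in [17, 534] is false
Combine:
[1] false AND false = false
[2] false OR false OR false = false
[3.1.1] exactly-one(true, false, true) = false
[3.1] NOT false = true
[3] NOT true = false
[4] false OR false OR false = false
[5] true → false = false
[root] false OR false OR false OR false OR false = false
Overall: false → blocked

Blocked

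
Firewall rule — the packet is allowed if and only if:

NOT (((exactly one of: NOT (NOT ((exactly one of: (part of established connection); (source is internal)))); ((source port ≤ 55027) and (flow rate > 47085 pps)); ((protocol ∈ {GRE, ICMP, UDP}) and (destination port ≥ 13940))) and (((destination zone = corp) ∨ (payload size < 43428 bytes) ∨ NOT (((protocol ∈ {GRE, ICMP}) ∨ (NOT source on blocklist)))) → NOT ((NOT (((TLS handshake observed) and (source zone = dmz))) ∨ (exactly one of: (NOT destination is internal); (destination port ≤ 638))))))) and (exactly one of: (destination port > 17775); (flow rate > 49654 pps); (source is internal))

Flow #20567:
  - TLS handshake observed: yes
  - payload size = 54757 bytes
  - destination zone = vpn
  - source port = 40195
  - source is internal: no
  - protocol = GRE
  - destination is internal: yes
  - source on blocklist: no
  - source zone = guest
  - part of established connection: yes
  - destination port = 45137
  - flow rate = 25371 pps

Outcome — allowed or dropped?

Allowed

Atomic conditions:
  part of established connection: yes → true
  source is internal: no → false
  source port ≤ 55027: 40195 ≤ 55027 is true
  flow rate > 47085 pps: 25371 > 47085 is false
  protocol ∈ {GRE, ICMP, UDP}: GRE is in the set → true
  destination port ≥ 13940: 45137 ≥ 13940 is true
  destination zone = corp: vpn == corp is false
  payload size < 43428 bytes: 54757 < 43428 is false
  protocol ∈ {GRE, ICMP}: GRE is in the set → true
  NOT source on blocklist: no → true
  TLS handshake observed: yes → true
  source zone = dmz: guest == dmz is false
  NOT destination is internal: yes → false
  destination port ≤ 638: 45137 ≤ 638 is false
  destination port > 17775: 45137 > 17775 is true
  flow rate > 49654 pps: 25371 > 49654 is false
Combine:
[1.1.1.1.1.1] exactly-one(true, false) = true
[1.1.1.1.1] NOT true = false
[1.1.1.1] NOT false = true
[1.1.1.2] true AND false = false
[1.1.1.3] true AND true = true
[1.1.1] exactly-one(true, false, true) = false
[1.1.2.1.3.1] true OR true = true
[1.1.2.1.3] NOT true = false
[1.1.2.1] false OR false OR false = false
[1.1.2.2.1.1.1] true AND false = false
[1.1.2.2.1.1] NOT false = true
[1.1.2.2.1.2] exactly-one(false, false) = false
[1.1.2.2.1] true OR false = true
[1.1.2.2] NOT true = false
[1.1.2] false → false (antecedent false ⇒ implication holds) = true
[1.1] false AND true = false
[1] NOT false = true
[2] exactly-one(true, false, false) = true
[root] true AND true = true
Overall: true → allowed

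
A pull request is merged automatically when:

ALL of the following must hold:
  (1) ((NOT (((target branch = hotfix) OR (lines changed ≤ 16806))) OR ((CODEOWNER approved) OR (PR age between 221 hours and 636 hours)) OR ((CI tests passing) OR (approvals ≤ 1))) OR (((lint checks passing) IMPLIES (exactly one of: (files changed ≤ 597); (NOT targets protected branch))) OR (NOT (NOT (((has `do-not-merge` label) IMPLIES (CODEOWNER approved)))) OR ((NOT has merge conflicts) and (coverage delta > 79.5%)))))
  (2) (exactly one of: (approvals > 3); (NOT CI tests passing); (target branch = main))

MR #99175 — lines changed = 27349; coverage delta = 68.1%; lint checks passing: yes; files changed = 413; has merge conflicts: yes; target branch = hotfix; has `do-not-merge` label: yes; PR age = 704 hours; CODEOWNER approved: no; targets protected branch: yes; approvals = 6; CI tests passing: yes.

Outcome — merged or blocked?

Atomic conditions:
  target branch = hotfix: hotfix == hotfix is true
  lines changed ≤ 16806: 27349 ≤ 16806 is false
  CODEOWNER approved: no → false
  PR age between 221 hours and 636 hours: 704 in [221, 636] is false
  CI tests passing: yes → true
  approvals ≤ 1: 6 ≤ 1 is false
  lint checks passing: yes → true
  files changed ≤ 597: 413 ≤ 597 is true
  NOT targets protected branch: yes → false
  has `do-not-merge` label: yes → true
  NOT has merge conflicts: yes → false
  coverage delta > 79.5%: 68.1 > 79.5 is false
  approvals > 3: 6 > 3 is true
  NOT CI tests passing: yes → false
  target branch = main: hotfix == main is false
Combine:
[1.1.1.1] true OR false = true
[1.1.1] NOT true = false
[1.1.2] false OR false = false
[1.1.3] true OR false = true
[1.1] false OR false OR true = true
[1.2.1.2] exactly-one(true, false) = true
[1.2.1] true → true = true
[1.2.2.1.1.1] true → false = false
[1.2.2.1.1] NOT false = true
[1.2.2.1] NOT true = false
[1.2.2.2] false AND false = false
[1.2.2] false OR false = false
[1.2] true OR false = true
[1] true OR true = true
[2] exactly-one(true, false, false) = true
[root] true AND true = true
Overall: true → merged

Merged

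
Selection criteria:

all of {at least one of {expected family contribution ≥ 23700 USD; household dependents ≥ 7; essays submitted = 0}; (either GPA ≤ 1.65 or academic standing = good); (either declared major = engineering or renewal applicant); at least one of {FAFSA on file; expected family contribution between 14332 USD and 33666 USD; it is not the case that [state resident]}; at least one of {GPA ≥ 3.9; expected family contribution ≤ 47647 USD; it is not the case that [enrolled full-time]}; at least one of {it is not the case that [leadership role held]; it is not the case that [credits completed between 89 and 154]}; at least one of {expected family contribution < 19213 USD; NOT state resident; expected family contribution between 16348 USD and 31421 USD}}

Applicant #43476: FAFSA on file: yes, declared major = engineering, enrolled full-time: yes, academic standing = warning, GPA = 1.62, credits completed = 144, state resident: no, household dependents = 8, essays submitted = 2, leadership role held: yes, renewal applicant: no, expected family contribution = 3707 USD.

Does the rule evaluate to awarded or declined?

Atomic conditions:
  expected family contribution ≥ 23700 USD: 3707 ≥ 23700 is false
  household dependents ≥ 7: 8 ≥ 7 is true
  essays submitted = 0: 2 == 0 is false
  GPA ≤ 1.65: 1.62 ≤ 1.65 is true
  academic standing = good: warning == good is false
  declared major = engineering: engineering == engineering is true
  renewal applicant: no → false
  FAFSA on file: yes → true
  expected family contribution between 14332 USD and 33666 USD: 3707 in [14332, 33666] is false
  state resident: no → false
  GPA ≥ 3.9: 1.62 ≥ 3.9 is false
  expected family contribution ≤ 47647 USD: 3707 ≤ 47647 is true
  enrolled full-time: yes → true
  leadership role held: yes → true
  credits completed between 89 and 154: 144 in [89, 154] is true
  expected family contribution < 19213 USD: 3707 < 19213 is true
  NOT state resident: no → true
  expected family contribution between 16348 USD and 31421 USD: 3707 in [16348, 31421] is false
Combine:
[1] false OR true OR false = true
[2] true OR false = true
[3] true OR false = true
[4.3] NOT false = true
[4] true OR false OR true = true
[5.3] NOT true = false
[5] false OR true OR false = true
[6.1] NOT true = false
[6.2] NOT true = false
[6] false OR false = false
[7] true OR true OR false = true
[root] true AND true AND true AND true AND true AND false AND true = false
Overall: false → declined

Declined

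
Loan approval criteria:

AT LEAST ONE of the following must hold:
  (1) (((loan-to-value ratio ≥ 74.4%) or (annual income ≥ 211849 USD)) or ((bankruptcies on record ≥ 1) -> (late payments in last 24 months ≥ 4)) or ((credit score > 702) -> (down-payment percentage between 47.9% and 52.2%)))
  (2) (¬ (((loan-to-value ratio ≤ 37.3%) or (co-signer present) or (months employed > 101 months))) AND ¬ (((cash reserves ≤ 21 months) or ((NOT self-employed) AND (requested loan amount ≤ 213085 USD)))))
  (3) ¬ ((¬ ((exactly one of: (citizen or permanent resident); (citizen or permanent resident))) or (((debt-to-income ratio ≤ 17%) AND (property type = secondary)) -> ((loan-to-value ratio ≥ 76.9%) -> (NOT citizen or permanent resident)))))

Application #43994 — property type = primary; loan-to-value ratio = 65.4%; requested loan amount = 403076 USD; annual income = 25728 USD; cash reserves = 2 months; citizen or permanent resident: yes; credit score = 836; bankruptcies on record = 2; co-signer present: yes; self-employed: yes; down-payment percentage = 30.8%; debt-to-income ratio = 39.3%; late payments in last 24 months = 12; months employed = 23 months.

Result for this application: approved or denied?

Approved

Atomic conditions:
  loan-to-value ratio ≥ 74.4%: 65.4 ≥ 74.4 is false
  annual income ≥ 211849 USD: 25728 ≥ 211849 is false
  bankruptcies on record ≥ 1: 2 ≥ 1 is true
  late payments in last 24 months ≥ 4: 12 ≥ 4 is true
  credit score > 702: 836 > 702 is true
  down-payment percentage between 47.9% and 52.2%: 30.8 in [47.9, 52.2] is false
  loan-to-value ratio ≤ 37.3%: 65.4 ≤ 37.3 is false
  co-signer present: yes → true
  months employed > 101 months: 23 > 101 is false
  cash reserves ≤ 21 months: 2 ≤ 21 is true
  NOT self-employed: yes → false
  requested loan amount ≤ 213085 USD: 403076 ≤ 213085 is false
  citizen or permanent resident: yes → true
  debt-to-income ratio ≤ 17%: 39.3 ≤ 17 is false
  property type = secondary: primary == secondary is false
  loan-to-value ratio ≥ 76.9%: 65.4 ≥ 76.9 is false
  NOT citizen or permanent resident: yes → false
Combine:
[1.1] false OR false = false
[1.2] true → true = true
[1.3] true → false = false
[1] false OR true OR false = true
[2.1.1] false OR true OR false = true
[2.1] NOT true = false
[2.2.1.2] false AND false = false
[2.2.1] true OR false = true
[2.2] NOT true = false
[2] false AND false = false
[3.1.1.1] exactly-one(true, true) = false
[3.1.1] NOT false = true
[3.1.2.1] false AND false = false
[3.1.2.2] false → false (antecedent false ⇒ implication holds) = true
[3.1.2] false → true (antecedent false ⇒ implication holds) = true
[3.1] true OR true = true
[3] NOT true = false
[root] true OR false OR false = true
Overall: true → approved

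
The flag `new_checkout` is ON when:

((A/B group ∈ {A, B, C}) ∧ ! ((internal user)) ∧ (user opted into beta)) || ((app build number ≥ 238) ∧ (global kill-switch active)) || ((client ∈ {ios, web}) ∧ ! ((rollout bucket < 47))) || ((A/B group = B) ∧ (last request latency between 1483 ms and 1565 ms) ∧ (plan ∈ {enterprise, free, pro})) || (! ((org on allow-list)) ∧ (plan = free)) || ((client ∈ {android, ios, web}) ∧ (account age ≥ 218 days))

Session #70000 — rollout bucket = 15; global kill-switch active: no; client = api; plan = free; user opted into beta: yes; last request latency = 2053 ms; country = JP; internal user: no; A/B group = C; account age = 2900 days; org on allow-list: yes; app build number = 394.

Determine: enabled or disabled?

Atomic conditions:
  A/B group ∈ {A, B, C}: C is in the set → true
  internal user: no → false
  user opted into beta: yes → true
  app build number ≥ 238: 394 ≥ 238 is true
  global kill-switch active: no → false
  client ∈ {ios, web}: api is not in the set → false
  rollout bucket < 47: 15 < 47 is true
  A/B group = B: C == B is false
  last request latency between 1483 ms and 1565 ms: 2053 in [1483, 1565] is false
  plan ∈ {enterprise, free, pro}: free is in the set → true
  org on allow-list: yes → true
  plan = free: free == free is true
  client ∈ {android, ios, web}: api is not in the set → false
  account age ≥ 218 days: 2900 ≥ 218 is true
Combine:
[1.2] NOT false = true
[1] true AND true AND true = true
[2] true AND false = false
[3.2] NOT true = false
[3] false AND false = false
[4] false AND false AND true = false
[5.1] NOT true = false
[5] false AND true = false
[6] false AND true = false
[root] true OR false OR false OR false OR false OR false = true
Overall: true → enabled

Enabled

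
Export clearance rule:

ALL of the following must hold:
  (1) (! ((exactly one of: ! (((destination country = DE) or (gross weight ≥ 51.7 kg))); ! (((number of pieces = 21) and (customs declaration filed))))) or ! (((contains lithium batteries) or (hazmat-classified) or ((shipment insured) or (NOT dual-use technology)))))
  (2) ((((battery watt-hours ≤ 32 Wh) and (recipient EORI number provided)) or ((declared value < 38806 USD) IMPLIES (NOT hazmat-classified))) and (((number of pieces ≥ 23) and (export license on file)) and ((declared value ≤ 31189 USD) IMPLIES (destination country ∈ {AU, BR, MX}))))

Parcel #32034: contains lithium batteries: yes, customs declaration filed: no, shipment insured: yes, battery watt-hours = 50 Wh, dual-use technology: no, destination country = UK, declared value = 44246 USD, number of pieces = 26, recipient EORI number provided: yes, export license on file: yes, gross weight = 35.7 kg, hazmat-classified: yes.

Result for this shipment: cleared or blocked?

Atomic conditions:
  destination country = DE: UK == DE is false
  gross weight ≥ 51.7 kg: 35.7 ≥ 51.7 is false
  number of pieces = 21: 26 == 21 is false
  customs declaration filed: no → false
  contains lithium batteries: yes → true
  hazmat-classified: yes → true
  shipment insured: yes → true
  NOT dual-use technology: no → true
  battery watt-hours ≤ 32 Wh: 50 ≤ 32 is false
  recipient EORI number provided: yes → true
  declared value < 38806 USD: 44246 < 38806 is false
  NOT hazmat-classified: yes → false
  number of pieces ≥ 23: 26 ≥ 23 is true
  export license on file: yes → true
  declared value ≤ 31189 USD: 44246 ≤ 31189 is false
  destination country ∈ {AU, BR, MX}: UK is not in the set → false
Combine:
[1.1.1.1.1] false OR false = false
[1.1.1.1] NOT false = true
[1.1.1.2.1] false AND false = false
[1.1.1.2] NOT false = true
[1.1.1] exactly-one(true, true) = false
[1.1] NOT false = true
[1.2.1.3] true OR true = true
[1.2.1] true OR true OR true = true
[1.2] NOT true = false
[1] true OR false = true
[2.1.1] false AND true = false
[2.1.2] false → false (antecedent false ⇒ implication holds) = true
[2.1] false OR true = true
[2.2.1] true AND true = true
[2.2.2] false → false (antecedent false ⇒ implication holds) = true
[2.2] true AND true = true
[2] true AND true = true
[root] true AND true = true
Overall: true → cleared

Cleared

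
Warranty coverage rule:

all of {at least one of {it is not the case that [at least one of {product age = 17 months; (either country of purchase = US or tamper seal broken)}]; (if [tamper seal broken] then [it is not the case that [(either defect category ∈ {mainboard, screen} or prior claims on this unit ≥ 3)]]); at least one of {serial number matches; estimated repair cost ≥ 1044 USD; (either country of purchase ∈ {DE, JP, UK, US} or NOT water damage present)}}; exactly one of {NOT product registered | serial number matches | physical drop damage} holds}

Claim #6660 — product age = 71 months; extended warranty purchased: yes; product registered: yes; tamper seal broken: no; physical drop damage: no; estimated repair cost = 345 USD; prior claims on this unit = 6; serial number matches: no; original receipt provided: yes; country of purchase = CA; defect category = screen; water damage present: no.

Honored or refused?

Refused

Atomic conditions:
  product age = 17 months: 71 == 17 is false
  country of purchase = US: CA == US is false
  tamper seal broken: no → false
  defect category ∈ {mainboard, screen}: screen is in the set → true
  prior claims on this unit ≥ 3: 6 ≥ 3 is true
  serial number matches: no → false
  estimated repair cost ≥ 1044 USD: 345 ≥ 1044 is false
  country of purchase ∈ {DE, JP, UK, US}: CA is not in the set → false
  NOT water damage present: no → true
  NOT product registered: yes → false
  physical drop damage: no → false
Combine:
[1.1.1.2] false OR false = false
[1.1.1] false OR false = false
[1.1] NOT false = true
[1.2.2.1] true OR true = true
[1.2.2] NOT true = false
[1.2] false → false (antecedent false ⇒ implication holds) = true
[1.3.3] false OR true = true
[1.3] false OR false OR true = true
[1] true OR true OR true = true
[2] exactly-one(false, false, false) = false
[root] true AND false = false
Overall: false → refused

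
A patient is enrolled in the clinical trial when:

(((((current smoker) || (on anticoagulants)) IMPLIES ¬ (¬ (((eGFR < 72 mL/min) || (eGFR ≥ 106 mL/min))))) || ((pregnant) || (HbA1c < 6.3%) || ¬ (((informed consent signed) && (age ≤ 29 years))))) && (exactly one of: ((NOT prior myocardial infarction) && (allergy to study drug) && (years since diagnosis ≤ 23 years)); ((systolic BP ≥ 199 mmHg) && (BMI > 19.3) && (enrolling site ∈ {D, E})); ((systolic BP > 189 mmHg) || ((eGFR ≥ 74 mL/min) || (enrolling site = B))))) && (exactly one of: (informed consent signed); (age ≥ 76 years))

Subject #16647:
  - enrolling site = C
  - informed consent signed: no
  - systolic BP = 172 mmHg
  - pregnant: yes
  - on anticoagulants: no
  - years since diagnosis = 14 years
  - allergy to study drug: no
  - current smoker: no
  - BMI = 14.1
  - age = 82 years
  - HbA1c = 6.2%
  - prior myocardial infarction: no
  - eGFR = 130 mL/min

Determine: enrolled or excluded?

Atomic conditions:
  current smoker: no → false
  on anticoagulants: no → false
  eGFR < 72 mL/min: 130 < 72 is false
  eGFR ≥ 106 mL/min: 130 ≥ 106 is true
  pregnant: yes → true
  HbA1c < 6.3%: 6.2 < 6.3 is true
  informed consent signed: no → false
  age ≤ 29 years: 82 ≤ 29 is false
  NOT prior myocardial infarction: no → true
  allergy to study drug: no → false
  years since diagnosis ≤ 23 years: 14 ≤ 23 is true
  systolic BP ≥ 199 mmHg: 172 ≥ 199 is false
  BMI > 19.3: 14.1 > 19.3 is false
  enrolling site ∈ {D, E}: C is not in the set → false
  systolic BP > 189 mmHg: 172 > 189 is false
  eGFR ≥ 74 mL/min: 130 ≥ 74 is true
  enrolling site = B: C == B is false
  age ≥ 76 years: 82 ≥ 76 is true
Combine:
[1.1.1.1] false OR false = false
[1.1.1.2.1.1] false OR true = true
[1.1.1.2.1] NOT true = false
[1.1.1.2] NOT false = true
[1.1.1] false → true (antecedent false ⇒ implication holds) = true
[1.1.2.3.1] false AND false = false
[1.1.2.3] NOT false = true
[1.1.2] true OR true OR true = true
[1.1] true OR true = true
[1.2.1] true AND false AND true = false
[1.2.2] false AND false AND false = false
[1.2.3.2] true OR false = true
[1.2.3] false OR true = true
[1.2] exactly-one(false, false, true) = true
[1] true AND true = true
[2] exactly-one(false, true) = true
[root] true AND true = true
Overall: true → enrolled

Enrolled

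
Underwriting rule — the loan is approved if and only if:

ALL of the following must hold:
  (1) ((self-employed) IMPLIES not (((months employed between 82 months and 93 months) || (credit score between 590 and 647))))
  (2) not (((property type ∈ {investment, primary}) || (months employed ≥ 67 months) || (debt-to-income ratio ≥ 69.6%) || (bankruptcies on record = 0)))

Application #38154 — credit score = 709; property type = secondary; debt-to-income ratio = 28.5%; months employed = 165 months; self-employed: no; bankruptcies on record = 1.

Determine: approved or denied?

Atomic conditions:
  self-employed: no → false
  months employed between 82 months and 93 months: 165 in [82, 93] is false
  credit score between 590 and 647: 709 in [590, 647] is false
  property type ∈ {investment, primary}: secondary is not in the set → false
  months employed ≥ 67 months: 165 ≥ 67 is true
  debt-to-income ratio ≥ 69.6%: 28.5 ≥ 69.6 is false
  bankruptcies on record = 0: 1 == 0 is false
Combine:
[1.2.1] false OR false = false
[1.2] NOT false = true
[1] false → true (antecedent false ⇒ implication holds) = true
[2.1] false OR true OR false OR false = true
[2] NOT true = false
[root] true AND false = false
Overall: false → denied

Denied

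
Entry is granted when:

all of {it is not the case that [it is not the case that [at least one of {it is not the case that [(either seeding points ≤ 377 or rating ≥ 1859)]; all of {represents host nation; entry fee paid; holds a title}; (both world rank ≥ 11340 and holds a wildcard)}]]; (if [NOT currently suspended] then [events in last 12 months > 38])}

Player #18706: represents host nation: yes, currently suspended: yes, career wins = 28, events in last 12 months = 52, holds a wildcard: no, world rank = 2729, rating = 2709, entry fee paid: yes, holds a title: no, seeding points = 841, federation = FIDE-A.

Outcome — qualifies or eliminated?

Eliminated

Atomic conditions:
  seeding points ≤ 377: 841 ≤ 377 is false
  rating ≥ 1859: 2709 ≥ 1859 is true
  represents host nation: yes → true
  entry fee paid: yes → true
  holds a title: no → false
  world rank ≥ 11340: 2729 ≥ 11340 is false
  holds a wildcard: no → false
  NOT currently suspended: yes → false
  events in last 12 months > 38: 52 > 38 is true
Combine:
[1.1.1.1.1] false OR true = true
[1.1.1.1] NOT true = false
[1.1.1.2] true AND true AND false = false
[1.1.1.3] false AND false = false
[1.1.1] false OR false OR false = false
[1.1] NOT false = true
[1] NOT true = false
[2] false → true (antecedent false ⇒ implication holds) = true
[root] false AND true = false
Overall: false → eliminated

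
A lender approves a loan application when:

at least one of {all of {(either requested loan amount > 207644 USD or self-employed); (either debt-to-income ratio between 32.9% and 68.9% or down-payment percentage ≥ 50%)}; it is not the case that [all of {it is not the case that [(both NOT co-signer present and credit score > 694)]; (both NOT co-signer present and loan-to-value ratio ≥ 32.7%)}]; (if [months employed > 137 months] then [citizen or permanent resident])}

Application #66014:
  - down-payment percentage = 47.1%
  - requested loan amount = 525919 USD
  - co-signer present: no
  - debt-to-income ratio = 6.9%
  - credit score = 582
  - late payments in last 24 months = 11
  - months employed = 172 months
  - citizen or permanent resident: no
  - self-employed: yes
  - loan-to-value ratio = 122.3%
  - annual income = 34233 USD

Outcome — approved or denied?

Atomic conditions:
  requested loan amount > 207644 USD: 525919 > 207644 is true
  self-employed: yes → true
  debt-to-income ratio between 32.9% and 68.9%: 6.9 in [32.9, 68.9] is false
  down-payment percentage ≥ 50%: 47.1 ≥ 50 is false
  NOT co-signer present: no → true
  credit score > 694: 582 > 694 is false
  loan-to-value ratio ≥ 32.7%: 122.3 ≥ 32.7 is true
  months employed > 137 months: 172 > 137 is true
  citizen or permanent resident: no → false
Combine:
[1.1] true OR true = true
[1.2] false OR false = false
[1] true AND false = false
[2.1.1.1] true AND false = false
[2.1.1] NOT false = true
[2.1.2] true AND true = true
[2.1] true AND true = true
[2] NOT true = false
[3] true → false = false
[root] false OR false OR false = false
Overall: false → denied

Denied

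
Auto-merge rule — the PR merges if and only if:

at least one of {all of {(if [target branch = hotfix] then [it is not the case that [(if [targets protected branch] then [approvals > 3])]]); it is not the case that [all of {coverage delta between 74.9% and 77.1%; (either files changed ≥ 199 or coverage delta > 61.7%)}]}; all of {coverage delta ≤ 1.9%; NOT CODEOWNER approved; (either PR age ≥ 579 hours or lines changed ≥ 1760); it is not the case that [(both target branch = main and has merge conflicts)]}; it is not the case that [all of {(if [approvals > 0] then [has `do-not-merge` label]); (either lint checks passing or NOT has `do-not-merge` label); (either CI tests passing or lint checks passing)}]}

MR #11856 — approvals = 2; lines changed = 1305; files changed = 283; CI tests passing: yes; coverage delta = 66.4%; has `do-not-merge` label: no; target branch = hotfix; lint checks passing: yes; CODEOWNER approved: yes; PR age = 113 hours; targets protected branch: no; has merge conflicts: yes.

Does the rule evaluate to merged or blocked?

Atomic conditions:
  target branch = hotfix: hotfix == hotfix is true
  targets protected branch: no → false
  approvals > 3: 2 > 3 is false
  coverage delta between 74.9% and 77.1%: 66.4 in [74.9, 77.1] is false
  files changed ≥ 199: 283 ≥ 199 is true
  coverage delta > 61.7%: 66.4 > 61.7 is true
  coverage delta ≤ 1.9%: 66.4 ≤ 1.9 is false
  NOT CODEOWNER approved: yes → false
  PR age ≥ 579 hours: 113 ≥ 579 is false
  lines changed ≥ 1760: 1305 ≥ 1760 is false
  target branch = main: hotfix == main is false
  has merge conflicts: yes → true
  approvals > 0: 2 > 0 is true
  has `do-not-merge` label: no → false
  lint checks passing: yes → true
  NOT has `do-not-merge` label: no → true
  CI tests passing: yes → true
Combine:
[1.1.2.1] false → false (antecedent false ⇒ implication holds) = true
[1.1.2] NOT true = false
[1.1] true → false = false
[1.2.1.2] true OR true = true
[1.2.1] false AND true = false
[1.2] NOT false = true
[1] false AND true = false
[2.3] false OR false = false
[2.4.1] false AND true = false
[2.4] NOT false = true
[2] false AND false AND false AND true = false
[3.1.1] true → false = false
[3.1.2] true OR true = true
[3.1.3] true OR true = true
[3.1] false AND true AND true = false
[3] NOT false = true
[root] false OR false OR true = true
Overall: true → merged

Merged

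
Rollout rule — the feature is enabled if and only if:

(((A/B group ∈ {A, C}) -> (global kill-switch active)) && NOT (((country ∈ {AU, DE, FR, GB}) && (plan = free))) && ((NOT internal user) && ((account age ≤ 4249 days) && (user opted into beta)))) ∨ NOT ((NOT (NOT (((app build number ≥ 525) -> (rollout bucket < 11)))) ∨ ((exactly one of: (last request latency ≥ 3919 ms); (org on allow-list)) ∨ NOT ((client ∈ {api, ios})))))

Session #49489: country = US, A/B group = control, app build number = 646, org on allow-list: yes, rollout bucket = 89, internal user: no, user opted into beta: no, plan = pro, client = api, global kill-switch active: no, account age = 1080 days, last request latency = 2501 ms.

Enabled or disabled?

Disabled

Atomic conditions:
  A/B group ∈ {A, C}: control is not in the set → false
  global kill-switch active: no → false
  country ∈ {AU, DE, FR, GB}: US is not in the set → false
  plan = free: pro == free is false
  NOT internal user: no → true
  account age ≤ 4249 days: 1080 ≤ 4249 is true
  user opted into beta: no → false
  app build number ≥ 525: 646 ≥ 525 is true
  rollout bucket < 11: 89 < 11 is false
  last request latency ≥ 3919 ms: 2501 ≥ 3919 is false
  org on allow-list: yes → true
  client ∈ {api, ios}: api is in the set → true
Combine:
[1.1] false → false (antecedent false ⇒ implication holds) = true
[1.2.1] false AND false = false
[1.2] NOT false = true
[1.3.2] true AND false = false
[1.3] true AND false = false
[1] true AND true AND false = false
[2.1.1.1.1] true → false = false
[2.1.1.1] NOT false = true
[2.1.1] NOT true = false
[2.1.2.1] exactly-one(false, true) = true
[2.1.2.2] NOT true = false
[2.1.2] true OR false = true
[2.1] false OR true = true
[2] NOT true = false
[root] false OR false = false
Overall: false → disabled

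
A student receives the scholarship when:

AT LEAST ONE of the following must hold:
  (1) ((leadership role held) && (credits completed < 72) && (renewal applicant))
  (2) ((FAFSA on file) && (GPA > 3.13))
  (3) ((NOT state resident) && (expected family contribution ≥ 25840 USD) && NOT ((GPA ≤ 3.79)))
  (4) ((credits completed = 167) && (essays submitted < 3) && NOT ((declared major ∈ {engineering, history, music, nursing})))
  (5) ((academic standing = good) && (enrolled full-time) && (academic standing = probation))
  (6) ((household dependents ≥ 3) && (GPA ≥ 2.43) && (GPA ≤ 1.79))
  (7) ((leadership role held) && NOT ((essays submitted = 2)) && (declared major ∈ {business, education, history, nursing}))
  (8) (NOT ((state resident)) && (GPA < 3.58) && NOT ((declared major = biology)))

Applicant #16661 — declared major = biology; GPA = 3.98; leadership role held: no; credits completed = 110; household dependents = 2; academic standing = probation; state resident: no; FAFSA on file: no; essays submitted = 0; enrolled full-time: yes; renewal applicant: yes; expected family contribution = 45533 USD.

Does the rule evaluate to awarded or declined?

Atomic conditions:
  leadership role held: no → false
  credits completed < 72: 110 < 72 is false
  renewal applicant: yes → true
  FAFSA on file: no → false
  GPA > 3.13: 3.98 > 3.13 is true
  NOT state resident: no → true
  expected family contribution ≥ 25840 USD: 45533 ≥ 25840 is true
  GPA ≤ 3.79: 3.98 ≤ 3.79 is false
  credits completed = 167: 110 == 167 is false
  essays submitted < 3: 0 < 3 is true
  declared major ∈ {engineering, history, music, nursing}: biology is not in the set → false
  academic standing = good: probation == good is false
  enrolled full-time: yes → true
  academic standing = probation: probation == probation is true
  household dependents ≥ 3: 2 ≥ 3 is false
  GPA ≥ 2.43: 3.98 ≥ 2.43 is true
  GPA ≤ 1.79: 3.98 ≤ 1.79 is false
  essays submitted = 2: 0 == 2 is false
  declared major ∈ {business, education, history, nursing}: biology is not in the set → false
  state resident: no → false
  GPA < 3.58: 3.98 < 3.58 is false
  declared major = biology: biology == biology is true
Combine:
[1] false AND false AND true = false
[2] false AND true = false
[3.3] NOT false = true
[3] true AND true AND true = true
[4.3] NOT false = true
[4] false AND true AND true = false
[5] false AND true AND true = false
[6] false AND true AND false = false
[7.2] NOT false = true
[7] false AND true AND false = false
[8.1] NOT false = true
[8.3] NOT true = false
[8] true AND false AND false = false
[root] false OR false OR true OR false OR false OR false OR false OR false = true
Overall: true → awarded

Awarded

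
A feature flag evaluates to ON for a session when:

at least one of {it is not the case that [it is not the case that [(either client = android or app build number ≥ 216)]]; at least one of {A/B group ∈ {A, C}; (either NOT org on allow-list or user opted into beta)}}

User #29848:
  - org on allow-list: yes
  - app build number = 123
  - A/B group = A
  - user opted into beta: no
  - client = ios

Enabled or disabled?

Enabled

Atomic conditions:
  client = android: ios == android is false
  app build number ≥ 216: 123 ≥ 216 is false
  A/B group ∈ {A, C}: A is in the set → true
  NOT org on allow-list: yes → false
  user opted into beta: no → false
Combine:
[1.1.1] false OR false = false
[1.1] NOT false = true
[1] NOT true = false
[2.2] false OR false = false
[2] true OR false = true
[root] false OR true = true
Overall: true → enabled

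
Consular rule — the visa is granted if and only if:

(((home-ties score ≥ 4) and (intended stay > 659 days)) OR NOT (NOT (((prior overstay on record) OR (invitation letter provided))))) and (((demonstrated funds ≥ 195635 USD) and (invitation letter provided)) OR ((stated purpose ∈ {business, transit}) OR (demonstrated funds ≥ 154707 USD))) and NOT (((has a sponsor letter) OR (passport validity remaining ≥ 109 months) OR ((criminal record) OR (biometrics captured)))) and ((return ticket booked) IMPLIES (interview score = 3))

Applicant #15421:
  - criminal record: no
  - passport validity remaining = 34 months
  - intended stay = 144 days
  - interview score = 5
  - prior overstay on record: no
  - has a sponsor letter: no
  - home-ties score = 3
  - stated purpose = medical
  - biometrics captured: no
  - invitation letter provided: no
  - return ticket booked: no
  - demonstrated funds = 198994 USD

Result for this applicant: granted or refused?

Atomic conditions:
  home-ties score ≥ 4: 3 ≥ 4 is false
  intended stay > 659 days: 144 > 659 is false
  prior overstay on record: no → false
  invitation letter provided: no → false
  demonstrated funds ≥ 195635 USD: 198994 ≥ 195635 is true
  stated purpose ∈ {business, transit}: medical is not in the set → false
  demonstrated funds ≥ 154707 USD: 198994 ≥ 154707 is true
  has a sponsor letter: no → false
  passport validity remaining ≥ 109 months: 34 ≥ 109 is false
  criminal record: no → false
  biometrics captured: no → false
  return ticket booked: no → false
  interview score = 3: 5 == 3 is false
Combine:
[1.1] false AND false = false
[1.2.1.1] false OR false = false
[1.2.1] NOT false = true
[1.2] NOT true = false
[1] false OR false = false
[2.1] true AND false = false
[2.2] false OR true = true
[2] false OR true = true
[3.1.3] false OR false = false
[3.1] false OR false OR false = false
[3] NOT false = true
[4] false → false (antecedent false ⇒ implication holds) = true
[root] false AND true AND true AND true = false
Overall: false → refused

Refused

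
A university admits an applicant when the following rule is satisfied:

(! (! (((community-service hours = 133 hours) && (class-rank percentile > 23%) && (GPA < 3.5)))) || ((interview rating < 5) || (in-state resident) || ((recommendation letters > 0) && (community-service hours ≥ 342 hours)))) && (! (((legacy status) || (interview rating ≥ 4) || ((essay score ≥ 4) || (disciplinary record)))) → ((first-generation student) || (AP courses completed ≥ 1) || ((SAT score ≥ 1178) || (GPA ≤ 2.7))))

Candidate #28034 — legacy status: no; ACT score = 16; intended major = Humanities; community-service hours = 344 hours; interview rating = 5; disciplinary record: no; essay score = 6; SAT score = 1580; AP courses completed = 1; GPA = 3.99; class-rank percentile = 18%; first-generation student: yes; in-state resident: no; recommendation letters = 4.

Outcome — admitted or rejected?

Admitted

Atomic conditions:
  community-service hours = 133 hours: 344 == 133 is false
  class-rank percentile > 23%: 18 > 23 is false
  GPA < 3.5: 3.99 < 3.5 is false
  interview rating < 5: 5 < 5 is false
  in-state resident: no → false
  recommendation letters > 0: 4 > 0 is true
  community-service hours ≥ 342 hours: 344 ≥ 342 is true
  legacy status: no → false
  interview rating ≥ 4: 5 ≥ 4 is true
  essay score ≥ 4: 6 ≥ 4 is true
  disciplinary record: no → false
  first-generation student: yes → true
  AP courses completed ≥ 1: 1 ≥ 1 is true
  SAT score ≥ 1178: 1580 ≥ 1178 is true
  GPA ≤ 2.7: 3.99 ≤ 2.7 is false
Combine:
[1.1.1.1] false AND false AND false = false
[1.1.1] NOT false = true
[1.1] NOT true = false
[1.2.3] true AND true = true
[1.2] false OR false OR true = true
[1] false OR true = true
[2.1.1.3] true OR false = true
[2.1.1] false OR true OR true = true
[2.1] NOT true = false
[2.2.3] true OR false = true
[2.2] true OR true OR true = true
[2] false → true (antecedent false ⇒ implication holds) = true
[root] true AND true = true
Overall: true → admitted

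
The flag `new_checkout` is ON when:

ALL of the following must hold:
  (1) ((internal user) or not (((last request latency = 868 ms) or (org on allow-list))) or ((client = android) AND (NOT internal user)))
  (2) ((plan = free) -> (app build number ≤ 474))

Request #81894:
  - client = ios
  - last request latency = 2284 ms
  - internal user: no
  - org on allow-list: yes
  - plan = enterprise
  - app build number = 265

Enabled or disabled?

Disabled

Atomic conditions:
  internal user: no → false
  last request latency = 868 ms: 2284 == 868 is false
  org on allow-list: yes → true
  client = android: ios == android is false
  NOT internal user: no → true
  plan = free: enterprise == free is false
  app build number ≤ 474: 265 ≤ 474 is true
Combine:
[1.2.1] false OR true = true
[1.2] NOT true = false
[1.3] false AND true = false
[1] false OR false OR false = false
[2] false → true (antecedent false ⇒ implication holds) = true
[root] false AND true = false
Overall: false → disabled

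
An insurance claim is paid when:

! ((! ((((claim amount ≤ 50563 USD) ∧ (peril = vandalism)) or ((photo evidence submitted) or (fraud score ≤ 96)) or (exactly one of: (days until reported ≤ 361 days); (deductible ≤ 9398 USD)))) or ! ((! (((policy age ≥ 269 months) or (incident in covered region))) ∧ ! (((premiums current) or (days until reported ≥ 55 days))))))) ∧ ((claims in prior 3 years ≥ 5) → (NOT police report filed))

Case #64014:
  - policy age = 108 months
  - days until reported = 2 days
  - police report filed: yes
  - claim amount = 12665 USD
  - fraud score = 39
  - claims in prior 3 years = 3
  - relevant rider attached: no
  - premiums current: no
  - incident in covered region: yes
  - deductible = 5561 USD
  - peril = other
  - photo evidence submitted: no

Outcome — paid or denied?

Atomic conditions:
  claim amount ≤ 50563 USD: 12665 ≤ 50563 is true
  peril = vandalism: other == vandalism is false
  photo evidence submitted: no → false
  fraud score ≤ 96: 39 ≤ 96 is true
  days until reported ≤ 361 days: 2 ≤ 361 is true
  deductible ≤ 9398 USD: 5561 ≤ 9398 is true
  policy age ≥ 269 months: 108 ≥ 269 is false
  incident in covered region: yes → true
  premiums current: no → false
  days until reported ≥ 55 days: 2 ≥ 55 is false
  claims in prior 3 years ≥ 5: 3 ≥ 5 is false
  NOT police report filed: yes → false
Combine:
[1.1.1.1.1] true AND false = false
[1.1.1.1.2] false OR true = true
[1.1.1.1.3] exactly-one(true, true) = false
[1.1.1.1] false OR true OR false = true
[1.1.1] NOT true = false
[1.1.2.1.1.1] false OR true = true
[1.1.2.1.1] NOT true = false
[1.1.2.1.2.1] false OR false = false
[1.1.2.1.2] NOT false = true
[1.1.2.1] false AND true = false
[1.1.2] NOT false = true
[1.1] false OR true = true
[1] NOT true = false
[2] false → false (antecedent false ⇒ implication holds) = true
[root] false AND true = false
Overall: false → denied

Denied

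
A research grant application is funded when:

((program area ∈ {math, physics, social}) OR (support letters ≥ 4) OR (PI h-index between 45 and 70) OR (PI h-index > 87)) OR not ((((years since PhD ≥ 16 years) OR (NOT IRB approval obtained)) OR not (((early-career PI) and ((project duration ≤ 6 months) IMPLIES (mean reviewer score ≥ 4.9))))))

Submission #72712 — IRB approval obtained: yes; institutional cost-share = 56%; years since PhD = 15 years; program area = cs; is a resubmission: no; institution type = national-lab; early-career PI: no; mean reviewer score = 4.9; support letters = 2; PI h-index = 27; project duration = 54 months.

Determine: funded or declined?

Atomic conditions:
  program area ∈ {math, physics, social}: cs is not in the set → false
  support letters ≥ 4: 2 ≥ 4 is false
  PI h-index between 45 and 70: 27 in [45, 70] is false
  PI h-index > 87: 27 > 87 is false
  years since PhD ≥ 16 years: 15 ≥ 16 is false
  NOT IRB approval obtained: yes → false
  early-career PI: no → false
  project duration ≤ 6 months: 54 ≤ 6 is false
  mean reviewer score ≥ 4.9: 4.9 ≥ 4.9 is true
Combine:
[1] false OR false OR false OR false = false
[2.1.1] false OR false = false
[2.1.2.1.2] false → true (antecedent false ⇒ implication holds) = true
[2.1.2.1] false AND true = false
[2.1.2] NOT false = true
[2.1] false OR true = true
[2] NOT true = false
[root] false OR false = false
Overall: false → declined

Declined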